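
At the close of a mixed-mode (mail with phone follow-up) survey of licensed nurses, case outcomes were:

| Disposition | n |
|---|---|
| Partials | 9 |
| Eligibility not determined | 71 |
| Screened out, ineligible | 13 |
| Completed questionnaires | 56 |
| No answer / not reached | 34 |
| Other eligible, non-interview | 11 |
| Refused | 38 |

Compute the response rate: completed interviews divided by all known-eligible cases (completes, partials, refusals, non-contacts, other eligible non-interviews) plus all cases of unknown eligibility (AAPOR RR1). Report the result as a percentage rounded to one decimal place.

25.6%

Top → 56
Denom → 56 + 9 + 38 + 34 + 11 + 71 = 219
RR1 = 56 / 219 = 0.2557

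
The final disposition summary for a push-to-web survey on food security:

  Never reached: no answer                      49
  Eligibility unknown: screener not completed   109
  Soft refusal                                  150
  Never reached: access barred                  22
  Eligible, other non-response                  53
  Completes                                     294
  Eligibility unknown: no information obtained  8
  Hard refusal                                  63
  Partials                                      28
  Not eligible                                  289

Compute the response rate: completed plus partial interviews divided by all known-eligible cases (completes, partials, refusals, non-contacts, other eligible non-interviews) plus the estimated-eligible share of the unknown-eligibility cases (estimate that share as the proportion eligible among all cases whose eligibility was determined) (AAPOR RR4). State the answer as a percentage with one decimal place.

Refusals = 63 + 150 = 213
Never reached = 49 + 22 = 71
Unknown if eligible = 109 + 8 = 117
Num = 294 + 28 = 322
Eligible (known) = 294 + 28 + 213 + 71 + 53 = 659
e = 659 / (659 + 289) = 659 / 948 = 0.6951
Eligible share of unknowns = 0.6951 × 117 = 81.33
Denominator = 659 + 81.33 = 740.33
RR4 = 322 / 740.33 = 0.4349

43.5%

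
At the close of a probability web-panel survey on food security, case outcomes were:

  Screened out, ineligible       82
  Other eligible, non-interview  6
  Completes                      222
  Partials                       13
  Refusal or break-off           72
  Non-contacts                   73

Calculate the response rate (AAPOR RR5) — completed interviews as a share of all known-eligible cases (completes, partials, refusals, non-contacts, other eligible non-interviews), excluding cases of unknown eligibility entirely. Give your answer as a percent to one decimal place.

Top: 222
Base: 222 + 13 + 72 + 73 + 6 = 386
RR5 = 222 / 386 = 0.5751

57.5%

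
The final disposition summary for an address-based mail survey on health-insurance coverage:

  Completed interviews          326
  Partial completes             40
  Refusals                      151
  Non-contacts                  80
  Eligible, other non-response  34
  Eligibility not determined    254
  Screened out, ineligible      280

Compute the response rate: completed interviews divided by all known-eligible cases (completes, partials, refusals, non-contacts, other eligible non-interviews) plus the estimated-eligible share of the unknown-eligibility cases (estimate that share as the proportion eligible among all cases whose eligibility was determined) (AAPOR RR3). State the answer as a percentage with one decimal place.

40.4%

Num = 326
Eligible (known) = 326 + 40 + 151 + 80 + 34 = 631
e = 631 / (631 + 280) = 631 / 911 = 0.6926
Estimated eligible among unknowns = 0.6926 × 254 = 175.92
Base = 631 + 175.92 = 806.92
RR3 = 326 / 806.92 = 0.4040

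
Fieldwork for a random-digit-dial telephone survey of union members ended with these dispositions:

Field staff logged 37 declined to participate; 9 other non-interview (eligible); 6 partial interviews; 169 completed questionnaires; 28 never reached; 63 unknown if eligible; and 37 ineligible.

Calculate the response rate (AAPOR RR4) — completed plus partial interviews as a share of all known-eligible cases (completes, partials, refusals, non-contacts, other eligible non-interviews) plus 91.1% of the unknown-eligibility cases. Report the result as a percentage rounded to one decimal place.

57.1%

Top → 169 + 6 = 175
Known eligible → 169 + 6 + 37 + 28 + 9 = 249
Estimated eligible among unknowns → 0.9110 × 63 = 57.39
Base → 249 + 57.39 = 306.39
RR4 = 175 / 306.39 = 0.5712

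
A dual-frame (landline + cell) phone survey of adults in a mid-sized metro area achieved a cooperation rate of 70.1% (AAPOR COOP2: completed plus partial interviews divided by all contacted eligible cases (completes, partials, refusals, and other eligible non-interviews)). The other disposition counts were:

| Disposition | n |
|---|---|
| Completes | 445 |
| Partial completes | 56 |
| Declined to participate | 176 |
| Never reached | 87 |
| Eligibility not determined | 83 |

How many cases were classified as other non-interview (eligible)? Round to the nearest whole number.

38

Num → 445 + 56 = 501
COOP2 = 501 / D = 0.701
D = 501 / 0.701 = 714.7
Rest of base = 677
other non-interview (eligible) = 714.7 − 677 ≈ 38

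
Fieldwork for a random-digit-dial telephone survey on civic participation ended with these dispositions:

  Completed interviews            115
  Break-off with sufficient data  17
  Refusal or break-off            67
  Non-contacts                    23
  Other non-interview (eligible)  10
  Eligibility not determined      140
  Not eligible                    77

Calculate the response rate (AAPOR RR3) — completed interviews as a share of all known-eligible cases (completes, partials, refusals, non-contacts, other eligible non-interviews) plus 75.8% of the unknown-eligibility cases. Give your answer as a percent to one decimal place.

Num → 115
Known eligible → 115 + 17 + 67 + 23 + 10 = 232
e × U → 0.7580 × 140 = 106.12
Base → 232 + 106.12 = 338.12
RR3 = 115 / 338.12 = 0.3401

34.0%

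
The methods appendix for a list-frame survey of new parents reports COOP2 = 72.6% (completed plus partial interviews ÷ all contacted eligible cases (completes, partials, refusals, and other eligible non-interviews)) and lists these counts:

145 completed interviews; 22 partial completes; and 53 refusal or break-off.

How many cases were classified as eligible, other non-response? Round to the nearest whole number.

10

Num = 145 + 22 = 167
COOP2 = 167 / D = 0.726
D = 167 / 0.726 = 230.0
Rest of base = 220
eligible, other non-response = 230.0 − 220 ≈ 10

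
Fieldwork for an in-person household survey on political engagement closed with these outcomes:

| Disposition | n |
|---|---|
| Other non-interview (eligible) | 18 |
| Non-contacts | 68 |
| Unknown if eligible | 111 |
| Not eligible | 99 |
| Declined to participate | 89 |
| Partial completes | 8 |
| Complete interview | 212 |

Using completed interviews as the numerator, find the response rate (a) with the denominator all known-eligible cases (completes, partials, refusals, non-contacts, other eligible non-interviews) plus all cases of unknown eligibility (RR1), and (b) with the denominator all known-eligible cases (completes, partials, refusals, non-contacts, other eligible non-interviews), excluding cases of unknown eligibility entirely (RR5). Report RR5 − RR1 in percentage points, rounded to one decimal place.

11.8

Numerator = 212
Denominator = 212 + 8 + 89 + 68 + 18 + 111 = 506
RR1 = 212 / 506 = 0.4190
Denominator = 212 + 8 + 89 + 68 + 18 = 395
RR5 = 212 / 395 = 0.5367
Difference = 53.67 − 41.90 = 11.77 percentage points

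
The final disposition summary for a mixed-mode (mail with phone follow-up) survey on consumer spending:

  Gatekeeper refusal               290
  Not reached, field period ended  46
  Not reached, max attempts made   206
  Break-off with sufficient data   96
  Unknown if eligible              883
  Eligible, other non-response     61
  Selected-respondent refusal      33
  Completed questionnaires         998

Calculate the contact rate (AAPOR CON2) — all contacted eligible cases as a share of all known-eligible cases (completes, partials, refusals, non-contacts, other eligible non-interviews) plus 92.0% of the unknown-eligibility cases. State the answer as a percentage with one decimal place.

58.1%

Declined to participate = 290 + 33 = 323
No contact after all attempts = 46 + 206 = 252
Numerator → 998 + 96 + 323 + 61 = 1478
Determined eligible → 998 + 96 + 323 + 252 + 61 = 1730
Estimated eligible among unknowns → 0.9200 × 883 = 812.36
Denominator → 1730 + 812.36 = 2542.36
CON2 = 1478 / 2542.36 = 0.5813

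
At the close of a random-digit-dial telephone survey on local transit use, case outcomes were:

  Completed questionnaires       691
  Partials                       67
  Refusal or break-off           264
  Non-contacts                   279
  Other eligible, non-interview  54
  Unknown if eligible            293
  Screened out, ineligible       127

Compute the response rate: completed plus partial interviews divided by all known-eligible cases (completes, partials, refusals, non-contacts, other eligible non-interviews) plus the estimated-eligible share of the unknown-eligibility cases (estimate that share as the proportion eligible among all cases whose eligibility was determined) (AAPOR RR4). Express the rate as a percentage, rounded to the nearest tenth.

Num: 691 + 67 = 758
Determined eligible: 691 + 67 + 264 + 279 + 54 = 1355
e = 1355 / (1355 + 127) = 1355 / 1482 = 0.9143
e × U: 0.9143 × 293 = 267.89
Denom: 1355 + 267.89 = 1622.89
RR4 = 758 / 1622.89 = 0.4671

46.7%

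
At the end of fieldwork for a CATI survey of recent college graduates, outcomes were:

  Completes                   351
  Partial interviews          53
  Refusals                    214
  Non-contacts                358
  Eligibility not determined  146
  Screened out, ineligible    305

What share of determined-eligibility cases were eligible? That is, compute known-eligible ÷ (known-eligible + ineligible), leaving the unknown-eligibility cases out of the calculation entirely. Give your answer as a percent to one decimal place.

76.2%

Eligible (known) → 351 + 53 + 214 + 358 = 976
e = 976 / (976 + 305) = 976 / 1281 = 0.7619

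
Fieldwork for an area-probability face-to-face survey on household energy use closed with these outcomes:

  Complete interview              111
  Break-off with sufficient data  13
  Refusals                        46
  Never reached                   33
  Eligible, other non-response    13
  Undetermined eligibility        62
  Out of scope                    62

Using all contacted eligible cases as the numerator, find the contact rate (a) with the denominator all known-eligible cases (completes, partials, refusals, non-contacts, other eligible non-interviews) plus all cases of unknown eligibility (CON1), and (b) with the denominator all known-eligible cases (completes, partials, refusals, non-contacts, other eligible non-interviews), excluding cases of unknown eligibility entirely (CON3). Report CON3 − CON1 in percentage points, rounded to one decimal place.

18.9

Top = 111 + 13 + 46 + 13 = 183
Denominator = 111 + 13 + 46 + 33 + 13 + 62 = 278
CON1 = 183 / 278 = 0.6583
Denominator = 111 + 13 + 46 + 33 + 13 = 216
CON3 = 183 / 216 = 0.8472
Difference = 84.72 − 65.83 = 18.89 percentage points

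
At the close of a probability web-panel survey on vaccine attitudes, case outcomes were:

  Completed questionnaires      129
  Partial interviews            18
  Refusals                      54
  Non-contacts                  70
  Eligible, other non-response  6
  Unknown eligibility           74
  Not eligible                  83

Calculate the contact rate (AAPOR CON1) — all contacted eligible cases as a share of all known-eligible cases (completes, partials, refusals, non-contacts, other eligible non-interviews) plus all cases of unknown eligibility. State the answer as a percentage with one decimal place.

Num: 129 + 18 + 54 + 6 = 207
Denom: 129 + 18 + 54 + 70 + 6 + 74 = 351
CON1 = 207 / 351 = 0.5897

59.0%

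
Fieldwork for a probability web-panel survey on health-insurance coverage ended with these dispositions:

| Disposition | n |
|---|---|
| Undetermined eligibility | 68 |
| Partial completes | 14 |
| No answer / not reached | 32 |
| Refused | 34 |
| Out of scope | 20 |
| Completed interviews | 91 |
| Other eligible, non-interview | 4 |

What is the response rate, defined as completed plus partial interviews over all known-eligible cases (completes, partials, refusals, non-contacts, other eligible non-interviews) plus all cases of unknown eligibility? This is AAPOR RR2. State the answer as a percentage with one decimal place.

Numerator = 91 + 14 = 105
Denominator = 91 + 14 + 34 + 32 + 4 + 68 = 243
RR2 = 105 / 243 = 0.4321

43.2%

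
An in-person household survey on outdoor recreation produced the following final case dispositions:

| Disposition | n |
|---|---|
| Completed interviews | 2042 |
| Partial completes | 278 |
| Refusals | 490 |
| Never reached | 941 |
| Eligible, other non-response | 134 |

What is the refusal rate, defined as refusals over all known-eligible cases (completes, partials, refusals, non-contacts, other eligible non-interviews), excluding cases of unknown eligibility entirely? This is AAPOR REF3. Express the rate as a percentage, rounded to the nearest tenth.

Top = 490
Base = 2042 + 278 + 490 + 941 + 134 = 3885
REF3 = 490 / 3885 = 0.1261

12.6%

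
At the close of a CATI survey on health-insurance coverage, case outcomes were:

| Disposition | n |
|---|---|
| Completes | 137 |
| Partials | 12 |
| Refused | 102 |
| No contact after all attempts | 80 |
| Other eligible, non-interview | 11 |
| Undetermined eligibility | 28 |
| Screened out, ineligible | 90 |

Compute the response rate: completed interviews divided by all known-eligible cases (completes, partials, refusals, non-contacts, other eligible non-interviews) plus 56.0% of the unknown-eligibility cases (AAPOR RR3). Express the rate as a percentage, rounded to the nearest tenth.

38.3%

Numerator = 137
Determined eligible = 137 + 12 + 102 + 80 + 11 = 342
Estimated eligible among unknowns = 0.5600 × 28 = 15.68
Denominator = 342 + 15.68 = 357.68
RR3 = 137 / 357.68 = 0.3830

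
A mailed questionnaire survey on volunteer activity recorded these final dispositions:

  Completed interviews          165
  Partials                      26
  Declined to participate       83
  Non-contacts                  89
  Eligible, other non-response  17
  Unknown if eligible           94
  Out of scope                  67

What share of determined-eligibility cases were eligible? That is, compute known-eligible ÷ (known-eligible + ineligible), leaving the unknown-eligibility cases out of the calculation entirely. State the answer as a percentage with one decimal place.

85.0%

Eligible (known) → 165 + 26 + 83 + 89 + 17 = 380
e = 380 / (380 + 67) = 380 / 447 = 0.8501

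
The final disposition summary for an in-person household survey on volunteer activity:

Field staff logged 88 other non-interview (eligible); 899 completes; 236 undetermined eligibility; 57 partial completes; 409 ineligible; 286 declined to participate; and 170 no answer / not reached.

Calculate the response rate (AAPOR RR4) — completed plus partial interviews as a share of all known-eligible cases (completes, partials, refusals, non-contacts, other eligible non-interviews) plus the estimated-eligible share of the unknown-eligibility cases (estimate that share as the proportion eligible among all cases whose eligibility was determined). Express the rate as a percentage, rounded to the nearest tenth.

56.7%

Num → 899 + 57 = 956
Eligible (known) → 899 + 57 + 286 + 170 + 88 = 1500
e = 1500 / (1500 + 409) = 1500 / 1909 = 0.7858
Estimated eligible among unknowns → 0.7858 × 236 = 185.45
Denominator → 1500 + 185.45 = 1685.45
RR4 = 956 / 1685.45 = 0.5672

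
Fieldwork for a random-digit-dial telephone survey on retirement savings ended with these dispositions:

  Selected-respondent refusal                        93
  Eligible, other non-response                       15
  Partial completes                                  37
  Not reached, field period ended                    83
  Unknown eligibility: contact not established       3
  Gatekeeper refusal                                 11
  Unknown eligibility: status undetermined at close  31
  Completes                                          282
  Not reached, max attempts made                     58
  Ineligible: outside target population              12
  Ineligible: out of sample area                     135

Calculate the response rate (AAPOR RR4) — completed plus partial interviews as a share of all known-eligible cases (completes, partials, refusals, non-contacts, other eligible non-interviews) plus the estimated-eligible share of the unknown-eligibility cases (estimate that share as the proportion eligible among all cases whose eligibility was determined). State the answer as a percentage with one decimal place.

52.6%

Declined to participate = 11 + 93 = 104
No answer / not reached = 83 + 58 = 141
Unknown if eligible = 3 + 31 = 34
Out of scope = 12 + 135 = 147
Numerator: 282 + 37 = 319
Determined eligible: 282 + 37 + 104 + 141 + 15 = 579
e = 579 / (579 + 147) = 579 / 726 = 0.7975
e × U: 0.7975 × 34 = 27.11
Denominator: 579 + 27.11 = 606.11
RR4 = 319 / 606.11 = 0.5263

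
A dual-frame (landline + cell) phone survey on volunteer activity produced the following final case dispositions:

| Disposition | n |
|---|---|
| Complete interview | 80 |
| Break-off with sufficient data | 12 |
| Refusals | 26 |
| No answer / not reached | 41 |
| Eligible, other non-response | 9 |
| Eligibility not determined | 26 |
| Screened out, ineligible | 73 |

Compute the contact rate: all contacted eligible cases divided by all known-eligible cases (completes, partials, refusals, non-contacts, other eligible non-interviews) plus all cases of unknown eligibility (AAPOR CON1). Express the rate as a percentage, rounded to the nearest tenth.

Num → 80 + 12 + 26 + 9 = 127
Base → 80 + 12 + 26 + 41 + 9 + 26 = 194
CON1 = 127 / 194 = 0.6546

65.5%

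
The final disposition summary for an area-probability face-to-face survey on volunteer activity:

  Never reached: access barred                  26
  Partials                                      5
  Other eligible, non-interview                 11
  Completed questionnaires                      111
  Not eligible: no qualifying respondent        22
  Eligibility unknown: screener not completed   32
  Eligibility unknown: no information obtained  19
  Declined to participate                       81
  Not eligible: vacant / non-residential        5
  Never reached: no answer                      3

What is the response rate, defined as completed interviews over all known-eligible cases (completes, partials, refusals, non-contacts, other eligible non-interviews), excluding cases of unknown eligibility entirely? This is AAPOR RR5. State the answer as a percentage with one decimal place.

Non-contacts = 3 + 26 = 29
Eligibility not determined = 32 + 19 = 51
Ineligible = 22 + 5 = 27
Num = 111
Denom = 111 + 5 + 81 + 29 + 11 = 237
RR5 = 111 / 237 = 0.4684

46.8%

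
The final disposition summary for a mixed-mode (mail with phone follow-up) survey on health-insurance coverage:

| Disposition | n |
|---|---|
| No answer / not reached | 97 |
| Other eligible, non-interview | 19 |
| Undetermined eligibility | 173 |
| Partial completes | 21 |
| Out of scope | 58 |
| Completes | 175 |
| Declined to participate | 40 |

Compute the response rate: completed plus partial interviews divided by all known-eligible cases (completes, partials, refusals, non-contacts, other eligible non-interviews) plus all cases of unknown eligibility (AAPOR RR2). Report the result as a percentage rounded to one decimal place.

Num → 175 + 21 = 196
Denominator → 175 + 21 + 40 + 97 + 19 + 173 = 525
RR2 = 196 / 525 = 0.3733

37.3%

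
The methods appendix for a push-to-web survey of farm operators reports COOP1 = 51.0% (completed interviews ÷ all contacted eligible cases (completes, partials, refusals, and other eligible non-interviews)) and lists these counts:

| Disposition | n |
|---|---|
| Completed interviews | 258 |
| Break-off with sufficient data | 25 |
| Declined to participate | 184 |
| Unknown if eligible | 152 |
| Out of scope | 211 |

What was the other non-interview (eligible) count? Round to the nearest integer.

COOP1 = 258 / D = 0.510
D = 258 / 0.510 = 505.9
Rest of base = 467
other non-interview (eligible) = 505.9 − 467 ≈ 39

39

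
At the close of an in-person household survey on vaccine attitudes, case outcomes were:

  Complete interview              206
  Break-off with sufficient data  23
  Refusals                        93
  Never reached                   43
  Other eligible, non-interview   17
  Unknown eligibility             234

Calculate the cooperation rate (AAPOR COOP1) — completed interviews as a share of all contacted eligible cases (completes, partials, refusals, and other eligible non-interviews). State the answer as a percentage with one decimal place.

Num = 206
Denominator = 206 + 23 + 93 + 17 = 339
COOP1 = 206 / 339 = 0.6077

60.8%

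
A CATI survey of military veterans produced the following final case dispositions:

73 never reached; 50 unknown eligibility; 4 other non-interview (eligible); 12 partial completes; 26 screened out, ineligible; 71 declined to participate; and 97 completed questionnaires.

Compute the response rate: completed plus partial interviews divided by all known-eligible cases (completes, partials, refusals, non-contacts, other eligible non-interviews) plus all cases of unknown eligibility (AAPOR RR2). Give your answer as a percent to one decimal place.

35.5%

Num = 97 + 12 = 109
Base = 97 + 12 + 71 + 73 + 4 + 50 = 307
RR2 = 109 / 307 = 0.3550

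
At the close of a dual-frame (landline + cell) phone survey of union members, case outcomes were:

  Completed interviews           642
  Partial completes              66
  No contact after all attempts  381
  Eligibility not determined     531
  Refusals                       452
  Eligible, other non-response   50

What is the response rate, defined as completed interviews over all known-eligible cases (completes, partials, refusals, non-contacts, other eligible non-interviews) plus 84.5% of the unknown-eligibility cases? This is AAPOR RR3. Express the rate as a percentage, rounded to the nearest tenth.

Top: 642
Known eligible: 642 + 66 + 452 + 381 + 50 = 1591
e × U: 0.8450 × 531 = 448.69
Base: 1591 + 448.69 = 2039.69
RR3 = 642 / 2039.69 = 0.3148

31.5%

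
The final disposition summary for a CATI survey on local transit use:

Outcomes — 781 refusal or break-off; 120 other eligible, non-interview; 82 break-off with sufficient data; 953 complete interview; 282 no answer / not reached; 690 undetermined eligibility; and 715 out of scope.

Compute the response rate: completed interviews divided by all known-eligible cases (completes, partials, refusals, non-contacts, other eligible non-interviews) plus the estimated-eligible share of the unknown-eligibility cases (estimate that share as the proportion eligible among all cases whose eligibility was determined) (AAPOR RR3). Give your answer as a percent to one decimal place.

Top → 953
Eligible (known) → 953 + 82 + 781 + 282 + 120 = 2218
e = 2218 / (2218 + 715) = 2218 / 2933 = 0.7562
e × U → 0.7562 × 690 = 521.78
Denom → 2218 + 521.78 = 2739.78
RR3 = 953 / 2739.78 = 0.3478

34.8%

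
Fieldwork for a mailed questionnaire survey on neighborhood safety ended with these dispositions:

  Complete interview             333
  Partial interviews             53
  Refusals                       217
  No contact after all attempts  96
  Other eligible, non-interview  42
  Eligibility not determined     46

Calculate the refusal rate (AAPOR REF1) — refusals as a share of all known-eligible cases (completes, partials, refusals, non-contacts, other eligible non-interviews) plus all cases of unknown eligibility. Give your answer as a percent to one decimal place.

Numerator → 217
Base → 333 + 53 + 217 + 96 + 42 + 46 = 787
REF1 = 217 / 787 = 0.2757

27.6%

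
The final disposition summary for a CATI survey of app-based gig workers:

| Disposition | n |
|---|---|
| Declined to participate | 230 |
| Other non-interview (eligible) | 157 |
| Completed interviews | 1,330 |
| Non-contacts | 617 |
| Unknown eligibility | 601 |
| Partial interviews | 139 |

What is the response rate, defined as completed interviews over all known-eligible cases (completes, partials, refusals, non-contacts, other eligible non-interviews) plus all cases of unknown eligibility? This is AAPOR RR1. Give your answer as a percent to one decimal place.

43.3%

Numerator → 1330
Denominator → 1330 + 139 + 230 + 617 + 157 + 601 = 3074
RR1 = 1330 / 3074 = 0.4327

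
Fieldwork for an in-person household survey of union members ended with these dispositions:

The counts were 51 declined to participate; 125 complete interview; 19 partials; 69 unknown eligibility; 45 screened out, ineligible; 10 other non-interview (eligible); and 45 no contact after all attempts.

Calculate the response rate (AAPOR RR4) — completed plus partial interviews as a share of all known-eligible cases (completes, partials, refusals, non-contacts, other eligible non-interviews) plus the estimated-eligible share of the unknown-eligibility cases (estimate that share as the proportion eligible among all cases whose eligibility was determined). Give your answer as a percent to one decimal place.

Top: 125 + 19 = 144
Determined eligible: 125 + 19 + 51 + 45 + 10 = 250
e = 250 / (250 + 45) = 250 / 295 = 0.8475
Eligible share of unknowns: 0.8475 × 69 = 58.48
Base: 250 + 58.48 = 308.48
RR4 = 144 / 308.48 = 0.4668

46.7%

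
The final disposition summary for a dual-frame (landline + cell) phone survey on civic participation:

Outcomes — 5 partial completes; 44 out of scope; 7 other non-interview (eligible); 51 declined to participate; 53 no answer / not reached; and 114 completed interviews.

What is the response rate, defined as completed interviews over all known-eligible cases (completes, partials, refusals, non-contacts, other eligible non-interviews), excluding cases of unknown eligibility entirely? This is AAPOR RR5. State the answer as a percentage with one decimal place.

Top: 114
Denominator: 114 + 5 + 51 + 53 + 7 = 230
RR5 = 114 / 230 = 0.4957

49.6%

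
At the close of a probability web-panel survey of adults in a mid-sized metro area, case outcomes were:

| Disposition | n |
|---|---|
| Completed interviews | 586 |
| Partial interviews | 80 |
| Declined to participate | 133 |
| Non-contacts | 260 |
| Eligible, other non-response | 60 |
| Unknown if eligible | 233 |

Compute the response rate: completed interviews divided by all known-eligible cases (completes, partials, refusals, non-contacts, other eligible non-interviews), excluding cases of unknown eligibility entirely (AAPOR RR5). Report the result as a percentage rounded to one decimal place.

52.4%

Top → 586
Base → 586 + 80 + 133 + 260 + 60 = 1119
RR5 = 586 / 1119 = 0.5237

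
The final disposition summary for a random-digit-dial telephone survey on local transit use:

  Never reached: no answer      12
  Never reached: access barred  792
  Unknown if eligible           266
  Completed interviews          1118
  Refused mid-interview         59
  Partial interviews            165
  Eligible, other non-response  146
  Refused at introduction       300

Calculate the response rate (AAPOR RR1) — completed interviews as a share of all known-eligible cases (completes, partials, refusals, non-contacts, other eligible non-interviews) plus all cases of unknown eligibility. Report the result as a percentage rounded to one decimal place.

39.1%

Refused = 300 + 59 = 359
Never reached = 12 + 792 = 804
Top: 1118
Base: 1118 + 165 + 359 + 804 + 146 + 266 = 2858
RR1 = 1118 / 2858 = 0.3912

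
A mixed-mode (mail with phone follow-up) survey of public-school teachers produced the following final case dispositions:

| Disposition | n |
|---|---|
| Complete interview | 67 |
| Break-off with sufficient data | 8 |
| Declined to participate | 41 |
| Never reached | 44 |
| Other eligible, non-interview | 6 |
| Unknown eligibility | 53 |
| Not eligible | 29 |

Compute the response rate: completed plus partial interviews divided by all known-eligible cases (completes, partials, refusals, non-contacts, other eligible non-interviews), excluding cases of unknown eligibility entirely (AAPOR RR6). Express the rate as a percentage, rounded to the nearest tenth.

Num: 67 + 8 = 75
Denom: 67 + 8 + 41 + 44 + 6 = 166
RR6 = 75 / 166 = 0.4518

45.2%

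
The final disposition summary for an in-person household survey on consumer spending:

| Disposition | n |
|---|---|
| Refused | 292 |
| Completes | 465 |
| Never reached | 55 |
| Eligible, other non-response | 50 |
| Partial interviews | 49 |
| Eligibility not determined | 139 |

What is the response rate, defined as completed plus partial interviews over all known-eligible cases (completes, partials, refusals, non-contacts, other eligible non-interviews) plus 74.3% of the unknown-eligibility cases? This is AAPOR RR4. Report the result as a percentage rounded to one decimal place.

50.7%

Top → 465 + 49 = 514
Determined eligible → 465 + 49 + 292 + 55 + 50 = 911
e × U → 0.7430 × 139 = 103.28
Denom → 911 + 103.28 = 1014.28
RR4 = 514 / 1014.28 = 0.5068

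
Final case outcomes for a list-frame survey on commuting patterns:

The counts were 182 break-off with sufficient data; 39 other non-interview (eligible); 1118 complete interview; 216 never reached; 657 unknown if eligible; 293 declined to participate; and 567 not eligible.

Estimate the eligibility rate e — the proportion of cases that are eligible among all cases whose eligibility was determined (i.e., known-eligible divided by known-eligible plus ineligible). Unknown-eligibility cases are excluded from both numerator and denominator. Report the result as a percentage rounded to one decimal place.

76.5%

Determined eligible → 1118 + 182 + 293 + 216 + 39 = 1848
e = 1848 / (1848 + 567) = 1848 / 2415 = 0.7652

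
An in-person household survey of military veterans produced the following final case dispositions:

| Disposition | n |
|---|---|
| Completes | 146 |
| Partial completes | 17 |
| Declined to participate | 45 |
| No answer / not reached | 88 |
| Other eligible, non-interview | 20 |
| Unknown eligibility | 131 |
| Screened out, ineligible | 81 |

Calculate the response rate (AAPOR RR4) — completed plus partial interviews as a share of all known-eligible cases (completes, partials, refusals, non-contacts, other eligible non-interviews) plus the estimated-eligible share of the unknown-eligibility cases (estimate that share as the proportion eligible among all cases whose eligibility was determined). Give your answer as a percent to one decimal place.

Numerator → 146 + 17 = 163
Known eligible → 146 + 17 + 45 + 88 + 20 = 316
e = 316 / (316 + 81) = 316 / 397 = 0.7960
e × U → 0.7960 × 131 = 104.28
Denominator → 316 + 104.28 = 420.28
RR4 = 163 / 420.28 = 0.3878

38.8%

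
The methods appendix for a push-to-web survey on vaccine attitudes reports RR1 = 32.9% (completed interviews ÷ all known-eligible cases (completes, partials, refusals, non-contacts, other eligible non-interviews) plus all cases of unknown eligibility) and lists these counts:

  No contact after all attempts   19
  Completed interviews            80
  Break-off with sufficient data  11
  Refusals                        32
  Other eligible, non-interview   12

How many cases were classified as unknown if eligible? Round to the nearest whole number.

89

RR1 = 80 / D = 0.329
D = 80 / 0.329 = 243.2
Remaining denominator categories sum to 154
unknown if eligible = 243.2 − 154 ≈ 89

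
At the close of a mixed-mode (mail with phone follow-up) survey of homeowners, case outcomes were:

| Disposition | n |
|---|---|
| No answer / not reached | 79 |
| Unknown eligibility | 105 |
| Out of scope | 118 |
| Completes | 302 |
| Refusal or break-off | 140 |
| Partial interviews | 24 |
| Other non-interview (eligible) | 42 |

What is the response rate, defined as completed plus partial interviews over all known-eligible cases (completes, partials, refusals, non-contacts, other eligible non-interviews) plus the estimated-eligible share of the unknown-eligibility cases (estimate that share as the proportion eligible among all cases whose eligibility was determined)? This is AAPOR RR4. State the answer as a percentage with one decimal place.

Numerator = 302 + 24 = 326
Determined eligible = 302 + 24 + 140 + 79 + 42 = 587
e = 587 / (587 + 118) = 587 / 705 = 0.8326
Estimated eligible among unknowns = 0.8326 × 105 = 87.42
Base = 587 + 87.42 = 674.42
RR4 = 326 / 674.42 = 0.4834

48.3%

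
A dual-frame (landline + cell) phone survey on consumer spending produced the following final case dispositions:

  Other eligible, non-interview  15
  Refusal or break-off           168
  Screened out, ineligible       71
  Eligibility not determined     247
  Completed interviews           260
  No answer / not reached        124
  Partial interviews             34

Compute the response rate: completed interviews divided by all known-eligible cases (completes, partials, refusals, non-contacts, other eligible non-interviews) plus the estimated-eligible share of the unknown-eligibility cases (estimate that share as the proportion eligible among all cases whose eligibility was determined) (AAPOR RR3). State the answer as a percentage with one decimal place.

Numerator → 260
Known eligible → 260 + 34 + 168 + 124 + 15 = 601
e = 601 / (601 + 71) = 601 / 672 = 0.8943
e × U → 0.8943 × 247 = 220.89
Denominator → 601 + 220.89 = 821.89
RR3 = 260 / 821.89 = 0.3163

31.6%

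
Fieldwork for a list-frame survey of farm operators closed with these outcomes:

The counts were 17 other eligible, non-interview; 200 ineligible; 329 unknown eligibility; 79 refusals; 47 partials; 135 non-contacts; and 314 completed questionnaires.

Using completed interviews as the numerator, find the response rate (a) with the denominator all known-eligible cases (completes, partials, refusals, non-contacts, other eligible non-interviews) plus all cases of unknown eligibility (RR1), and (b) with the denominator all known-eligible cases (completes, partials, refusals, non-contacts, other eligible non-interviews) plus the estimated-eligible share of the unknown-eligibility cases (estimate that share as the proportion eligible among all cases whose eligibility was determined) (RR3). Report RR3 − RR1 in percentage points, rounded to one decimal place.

Num → 314
Denominator → 314 + 47 + 79 + 135 + 17 + 329 = 921
RR1 = 314 / 921 = 0.3409
Determined eligible → 314 + 47 + 79 + 135 + 17 = 592
e = 592 / (592 + 200) = 592 / 792 = 0.7475
e × U → 0.7475 × 329 = 245.93
Denominator → 592 + 245.93 = 837.93
RR3 = 314 / 837.93 = 0.3747
Difference = 37.47 − 34.09 = 3.38 percentage points

3.4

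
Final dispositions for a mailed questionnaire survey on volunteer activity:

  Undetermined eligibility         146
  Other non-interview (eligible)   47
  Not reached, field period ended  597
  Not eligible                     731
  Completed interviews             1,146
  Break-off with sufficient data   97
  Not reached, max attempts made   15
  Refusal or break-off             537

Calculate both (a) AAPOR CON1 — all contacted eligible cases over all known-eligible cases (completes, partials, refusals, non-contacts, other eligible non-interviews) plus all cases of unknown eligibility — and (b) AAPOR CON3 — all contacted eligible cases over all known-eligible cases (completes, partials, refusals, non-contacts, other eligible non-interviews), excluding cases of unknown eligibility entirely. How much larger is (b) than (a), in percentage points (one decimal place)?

4.2

Non-contacts = 597 + 15 = 612
Numerator → 1146 + 97 + 537 + 47 = 1827
Base → 1146 + 97 + 537 + 612 + 47 + 146 = 2585
CON1 = 1827 / 2585 = 0.7068
Base → 1146 + 97 + 537 + 612 + 47 = 2439
CON3 = 1827 / 2439 = 0.7491
Difference = 74.91 − 70.68 = 4.23 percentage points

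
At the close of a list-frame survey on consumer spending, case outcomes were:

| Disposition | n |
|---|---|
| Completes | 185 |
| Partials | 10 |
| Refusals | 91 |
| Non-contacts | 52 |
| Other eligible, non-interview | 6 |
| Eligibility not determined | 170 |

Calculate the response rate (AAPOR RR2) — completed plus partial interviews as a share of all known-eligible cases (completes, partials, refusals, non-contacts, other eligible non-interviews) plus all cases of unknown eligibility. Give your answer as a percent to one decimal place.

37.9%

Num: 185 + 10 = 195
Denominator: 185 + 10 + 91 + 52 + 6 + 170 = 514
RR2 = 195 / 514 = 0.3794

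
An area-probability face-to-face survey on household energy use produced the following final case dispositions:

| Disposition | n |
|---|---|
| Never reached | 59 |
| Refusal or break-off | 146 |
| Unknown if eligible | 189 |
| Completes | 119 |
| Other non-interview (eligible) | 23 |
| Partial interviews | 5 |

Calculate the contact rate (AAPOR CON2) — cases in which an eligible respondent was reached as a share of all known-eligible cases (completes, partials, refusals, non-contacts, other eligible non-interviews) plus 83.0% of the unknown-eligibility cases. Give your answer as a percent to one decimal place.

57.6%

Top → 119 + 5 + 146 + 23 = 293
Eligible (known) → 119 + 5 + 146 + 59 + 23 = 352
Estimated eligible among unknowns → 0.8300 × 189 = 156.87
Base → 352 + 156.87 = 508.87
CON2 = 293 / 508.87 = 0.5758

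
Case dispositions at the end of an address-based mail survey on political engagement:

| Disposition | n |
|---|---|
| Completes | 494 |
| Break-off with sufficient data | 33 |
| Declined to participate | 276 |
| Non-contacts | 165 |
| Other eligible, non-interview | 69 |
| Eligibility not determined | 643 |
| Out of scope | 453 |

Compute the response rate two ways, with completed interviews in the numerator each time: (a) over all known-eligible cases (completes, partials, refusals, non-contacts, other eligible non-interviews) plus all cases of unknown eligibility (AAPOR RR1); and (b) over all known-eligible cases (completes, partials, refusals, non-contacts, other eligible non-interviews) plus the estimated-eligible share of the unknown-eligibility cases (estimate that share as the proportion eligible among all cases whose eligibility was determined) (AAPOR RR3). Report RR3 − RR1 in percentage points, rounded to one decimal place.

3.9

Numerator: 494
Denom: 494 + 33 + 276 + 165 + 69 + 643 = 1680
RR1 = 494 / 1680 = 0.2940
Eligible (known): 494 + 33 + 276 + 165 + 69 = 1037
e = 1037 / (1037 + 453) = 1037 / 1490 = 0.6960
Estimated eligible among unknowns: 0.6960 × 643 = 447.53
Denom: 1037 + 447.53 = 1484.53
RR3 = 494 / 1484.53 = 0.3328
Difference = 33.28 − 29.40 = 3.88 percentage points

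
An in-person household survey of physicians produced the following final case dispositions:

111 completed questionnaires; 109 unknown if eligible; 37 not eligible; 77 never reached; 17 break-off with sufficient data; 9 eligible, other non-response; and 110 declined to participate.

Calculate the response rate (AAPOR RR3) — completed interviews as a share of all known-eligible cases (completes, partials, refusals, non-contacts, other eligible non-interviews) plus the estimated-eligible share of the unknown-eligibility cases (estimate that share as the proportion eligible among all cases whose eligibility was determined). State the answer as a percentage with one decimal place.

26.3%

Num: 111
Eligible (known): 111 + 17 + 110 + 77 + 9 = 324
e = 324 / (324 + 37) = 324 / 361 = 0.8975
Estimated eligible among unknowns: 0.8975 × 109 = 97.83
Base: 324 + 97.83 = 421.83
RR3 = 111 / 421.83 = 0.2631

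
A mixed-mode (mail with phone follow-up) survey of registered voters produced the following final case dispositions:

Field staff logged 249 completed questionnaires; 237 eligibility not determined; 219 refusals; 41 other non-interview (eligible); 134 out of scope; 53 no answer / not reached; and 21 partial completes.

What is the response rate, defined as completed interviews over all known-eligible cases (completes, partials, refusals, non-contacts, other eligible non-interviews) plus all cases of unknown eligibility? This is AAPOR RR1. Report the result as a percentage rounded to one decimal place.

30.4%

Top: 249
Denom: 249 + 21 + 219 + 53 + 41 + 237 = 820
RR1 = 249 / 820 = 0.3037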